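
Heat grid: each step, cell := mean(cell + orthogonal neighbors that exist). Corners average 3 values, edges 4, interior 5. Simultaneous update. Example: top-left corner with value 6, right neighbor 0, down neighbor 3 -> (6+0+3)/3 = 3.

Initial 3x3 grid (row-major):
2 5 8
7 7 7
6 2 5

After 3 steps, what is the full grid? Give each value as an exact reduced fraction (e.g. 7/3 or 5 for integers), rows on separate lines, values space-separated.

After step 1:
  14/3 11/2 20/3
  11/2 28/5 27/4
  5 5 14/3
After step 2:
  47/9 673/120 227/36
  623/120 567/100 1421/240
  31/6 76/15 197/36
After step 3:
  721/135 41051/7200 12841/2160
  38251/7200 10983/2000 84127/14400
  617/120 9619/1800 11851/2160

Answer: 721/135 41051/7200 12841/2160
38251/7200 10983/2000 84127/14400
617/120 9619/1800 11851/2160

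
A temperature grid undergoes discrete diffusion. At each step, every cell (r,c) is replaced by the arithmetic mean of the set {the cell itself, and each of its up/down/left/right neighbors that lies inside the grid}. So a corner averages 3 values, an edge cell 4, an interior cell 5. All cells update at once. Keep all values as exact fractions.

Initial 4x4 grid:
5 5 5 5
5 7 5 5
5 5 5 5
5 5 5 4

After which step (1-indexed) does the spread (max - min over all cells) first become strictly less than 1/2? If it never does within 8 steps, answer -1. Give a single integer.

Answer: 3

Derivation:
Step 1: max=11/2, min=14/3, spread=5/6
Step 2: max=136/25, min=85/18, spread=323/450
Step 3: max=6367/1200, min=1039/216, spread=5353/10800
  -> spread < 1/2 first at step 3
Step 4: max=28571/5400, min=158189/32400, spread=13237/32400
Step 5: max=851669/162000, min=4782887/972000, spread=327127/972000
Step 6: max=25492997/4860000, min=28925833/5832000, spread=8328817/29160000
Step 7: max=380767291/72900000, min=871961437/174960000, spread=209400307/874800000
Step 8: max=22779681371/4374000000, min=131390951129/26244000000, spread=5287137097/26244000000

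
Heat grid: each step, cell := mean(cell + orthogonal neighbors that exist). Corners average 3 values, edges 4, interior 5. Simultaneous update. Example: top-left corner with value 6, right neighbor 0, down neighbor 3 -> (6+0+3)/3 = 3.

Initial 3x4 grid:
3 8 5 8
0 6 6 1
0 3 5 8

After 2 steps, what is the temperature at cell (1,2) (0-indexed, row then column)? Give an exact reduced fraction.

Step 1: cell (1,2) = 23/5
Step 2: cell (1,2) = 136/25
Full grid after step 2:
  137/36 1231/240 1291/240 103/18
  691/240 409/100 136/25 1181/240
  9/4 73/20 137/30 191/36

Answer: 136/25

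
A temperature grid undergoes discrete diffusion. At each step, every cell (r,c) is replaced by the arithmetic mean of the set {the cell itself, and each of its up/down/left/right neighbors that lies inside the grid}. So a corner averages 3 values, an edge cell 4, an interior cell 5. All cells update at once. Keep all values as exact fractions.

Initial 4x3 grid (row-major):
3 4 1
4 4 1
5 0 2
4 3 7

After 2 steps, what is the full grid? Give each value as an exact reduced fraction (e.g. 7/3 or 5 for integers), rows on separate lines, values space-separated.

Answer: 32/9 169/60 7/3
811/240 72/25 91/40
281/80 293/100 113/40
43/12 143/40 10/3

Derivation:
After step 1:
  11/3 3 2
  4 13/5 2
  13/4 14/5 5/2
  4 7/2 4
After step 2:
  32/9 169/60 7/3
  811/240 72/25 91/40
  281/80 293/100 113/40
  43/12 143/40 10/3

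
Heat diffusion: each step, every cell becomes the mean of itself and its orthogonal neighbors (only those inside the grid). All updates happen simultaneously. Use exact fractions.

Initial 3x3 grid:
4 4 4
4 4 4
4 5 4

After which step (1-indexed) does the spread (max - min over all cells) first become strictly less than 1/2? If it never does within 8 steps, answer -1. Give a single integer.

Step 1: max=13/3, min=4, spread=1/3
  -> spread < 1/2 first at step 1
Step 2: max=1027/240, min=4, spread=67/240
Step 3: max=9077/2160, min=807/200, spread=1807/10800
Step 4: max=3613963/864000, min=21961/5400, spread=33401/288000
Step 5: max=32333933/7776000, min=2203391/540000, spread=3025513/38880000
Step 6: max=12906526867/3110400000, min=117955949/28800000, spread=53531/995328
Step 7: max=772528925849/186624000000, min=31895116051/7776000000, spread=450953/11943936
Step 8: max=46298663560603/11197440000000, min=3833488610519/933120000000, spread=3799043/143327232

Answer: 1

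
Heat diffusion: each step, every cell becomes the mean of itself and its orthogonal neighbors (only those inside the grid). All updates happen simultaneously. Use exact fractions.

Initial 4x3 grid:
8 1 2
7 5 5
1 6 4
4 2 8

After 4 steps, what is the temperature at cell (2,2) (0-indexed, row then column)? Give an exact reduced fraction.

Step 1: cell (2,2) = 23/4
Step 2: cell (2,2) = 1081/240
Step 3: cell (2,2) = 33619/7200
Step 4: cell (2,2) = 952243/216000
Full grid after step 4:
  290189/64800 19621/4500 268489/64800
  977213/216000 130289/30000 937963/216000
  923993/216000 133639/30000 952243/216000
  275219/64800 154273/36000 294019/64800

Answer: 952243/216000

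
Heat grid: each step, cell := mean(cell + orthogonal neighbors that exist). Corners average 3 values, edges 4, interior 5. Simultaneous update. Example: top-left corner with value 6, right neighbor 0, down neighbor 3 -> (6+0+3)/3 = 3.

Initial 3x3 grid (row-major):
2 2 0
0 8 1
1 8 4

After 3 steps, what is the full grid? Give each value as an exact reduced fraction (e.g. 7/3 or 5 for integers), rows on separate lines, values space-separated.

Answer: 5303/2160 2401/900 1871/720
44491/14400 18967/6000 48241/14400
629/180 56341/14400 4129/1080

Derivation:
After step 1:
  4/3 3 1
  11/4 19/5 13/4
  3 21/4 13/3
After step 2:
  85/36 137/60 29/12
  653/240 361/100 743/240
  11/3 983/240 77/18
After step 3:
  5303/2160 2401/900 1871/720
  44491/14400 18967/6000 48241/14400
  629/180 56341/14400 4129/1080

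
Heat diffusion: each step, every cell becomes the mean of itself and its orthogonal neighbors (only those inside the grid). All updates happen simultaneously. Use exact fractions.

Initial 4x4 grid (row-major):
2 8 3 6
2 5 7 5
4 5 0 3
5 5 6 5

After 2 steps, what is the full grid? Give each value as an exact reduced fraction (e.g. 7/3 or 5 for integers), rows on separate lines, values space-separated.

After step 1:
  4 9/2 6 14/3
  13/4 27/5 4 21/4
  4 19/5 21/5 13/4
  14/3 21/4 4 14/3
After step 2:
  47/12 199/40 115/24 191/36
  333/80 419/100 497/100 103/24
  943/240 453/100 77/20 521/120
  167/36 1063/240 1087/240 143/36

Answer: 47/12 199/40 115/24 191/36
333/80 419/100 497/100 103/24
943/240 453/100 77/20 521/120
167/36 1063/240 1087/240 143/36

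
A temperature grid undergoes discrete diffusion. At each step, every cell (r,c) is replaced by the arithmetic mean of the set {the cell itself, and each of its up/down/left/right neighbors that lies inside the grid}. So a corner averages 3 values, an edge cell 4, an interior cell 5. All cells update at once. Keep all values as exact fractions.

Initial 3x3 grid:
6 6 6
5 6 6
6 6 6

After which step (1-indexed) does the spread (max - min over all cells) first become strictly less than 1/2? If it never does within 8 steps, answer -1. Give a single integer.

Step 1: max=6, min=17/3, spread=1/3
  -> spread < 1/2 first at step 1
Step 2: max=6, min=1373/240, spread=67/240
Step 3: max=1193/200, min=12523/2160, spread=1807/10800
Step 4: max=32039/5400, min=5026037/864000, spread=33401/288000
Step 5: max=3196609/540000, min=45426067/7776000, spread=3025513/38880000
Step 6: max=170044051/28800000, min=18197473133/3110400000, spread=53531/995328
Step 7: max=45864883949/7776000000, min=1093711074151/186624000000, spread=450953/11943936
Step 8: max=5497711389481/933120000000, min=65675736439397/11197440000000, spread=3799043/143327232

Answer: 1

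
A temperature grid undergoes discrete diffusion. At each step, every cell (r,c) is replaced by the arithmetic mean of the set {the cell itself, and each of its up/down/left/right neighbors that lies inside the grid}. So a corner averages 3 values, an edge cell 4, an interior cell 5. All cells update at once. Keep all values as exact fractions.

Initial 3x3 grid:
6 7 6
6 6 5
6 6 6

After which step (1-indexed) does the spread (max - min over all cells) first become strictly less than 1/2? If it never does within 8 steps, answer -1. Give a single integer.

Answer: 2

Derivation:
Step 1: max=19/3, min=17/3, spread=2/3
Step 2: max=223/36, min=209/36, spread=7/18
  -> spread < 1/2 first at step 2
Step 3: max=2653/432, min=2531/432, spread=61/216
Step 4: max=31615/5184, min=30593/5184, spread=511/2592
Step 5: max=377557/62208, min=368939/62208, spread=4309/31104
Step 6: max=4515271/746496, min=4442681/746496, spread=36295/373248
Step 7: max=54053485/8957952, min=53441939/8957952, spread=305773/4478976
Step 8: max=647548495/107495424, min=642396593/107495424, spread=2575951/53747712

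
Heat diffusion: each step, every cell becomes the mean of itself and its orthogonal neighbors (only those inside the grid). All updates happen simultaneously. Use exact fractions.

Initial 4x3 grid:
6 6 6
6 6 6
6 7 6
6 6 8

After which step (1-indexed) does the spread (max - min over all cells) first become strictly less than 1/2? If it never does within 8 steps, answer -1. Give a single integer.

Step 1: max=27/4, min=6, spread=3/4
Step 2: max=121/18, min=6, spread=13/18
Step 3: max=7031/1080, min=2413/400, spread=5159/10800
  -> spread < 1/2 first at step 3
Step 4: max=839423/129600, min=43591/7200, spread=10957/25920
Step 5: max=49821787/7776000, min=658271/108000, spread=97051/311040
Step 6: max=2975965133/466560000, min=79217003/12960000, spread=4966121/18662400
Step 7: max=177665628247/27993600000, min=4772714677/777600000, spread=46783199/223948800
Step 8: max=10627506058373/1679616000000, min=287122703243/46656000000, spread=2328709933/13436928000

Answer: 3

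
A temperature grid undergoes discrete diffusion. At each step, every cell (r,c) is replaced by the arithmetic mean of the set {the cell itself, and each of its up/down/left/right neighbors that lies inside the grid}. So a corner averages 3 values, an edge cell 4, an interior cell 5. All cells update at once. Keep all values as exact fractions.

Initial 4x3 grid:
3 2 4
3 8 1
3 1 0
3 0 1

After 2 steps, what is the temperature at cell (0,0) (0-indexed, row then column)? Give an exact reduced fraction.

Answer: 67/18

Derivation:
Step 1: cell (0,0) = 8/3
Step 2: cell (0,0) = 67/18
Full grid after step 2:
  67/18 49/16 59/18
  149/48 343/100 7/3
  223/80 99/50 101/60
  23/12 359/240 7/9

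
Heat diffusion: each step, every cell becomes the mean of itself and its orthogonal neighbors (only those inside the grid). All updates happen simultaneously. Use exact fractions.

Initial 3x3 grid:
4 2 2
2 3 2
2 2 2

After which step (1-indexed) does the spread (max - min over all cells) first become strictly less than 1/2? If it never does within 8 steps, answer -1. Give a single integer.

Step 1: max=11/4, min=2, spread=3/4
Step 2: max=49/18, min=169/80, spread=439/720
Step 3: max=2711/1080, min=767/360, spread=41/108
  -> spread < 1/2 first at step 3
Step 4: max=161137/64800, min=47929/21600, spread=347/1296
Step 5: max=9419639/3888000, min=2896463/1296000, spread=2921/15552
Step 6: max=560555233/233280000, min=176597161/77760000, spread=24611/186624
Step 7: max=33290585351/13996800000, min=10664926367/4665600000, spread=207329/2239488
Step 8: max=1987454713297/839808000000, min=644290789849/279936000000, spread=1746635/26873856

Answer: 3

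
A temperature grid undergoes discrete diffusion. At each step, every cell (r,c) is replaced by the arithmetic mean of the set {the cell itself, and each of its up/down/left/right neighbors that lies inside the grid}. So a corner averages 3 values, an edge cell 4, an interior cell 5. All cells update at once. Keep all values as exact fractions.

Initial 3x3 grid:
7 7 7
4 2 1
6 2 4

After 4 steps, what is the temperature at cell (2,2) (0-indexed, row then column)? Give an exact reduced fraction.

Answer: 29209/8100

Derivation:
Step 1: cell (2,2) = 7/3
Step 2: cell (2,2) = 28/9
Step 3: cell (2,2) = 889/270
Step 4: cell (2,2) = 29209/8100
Full grid after step 4:
  3837/800 1319591/288000 189173/43200
  1264591/288000 755963/180000 1691449/432000
  58291/14400 1615699/432000 29209/8100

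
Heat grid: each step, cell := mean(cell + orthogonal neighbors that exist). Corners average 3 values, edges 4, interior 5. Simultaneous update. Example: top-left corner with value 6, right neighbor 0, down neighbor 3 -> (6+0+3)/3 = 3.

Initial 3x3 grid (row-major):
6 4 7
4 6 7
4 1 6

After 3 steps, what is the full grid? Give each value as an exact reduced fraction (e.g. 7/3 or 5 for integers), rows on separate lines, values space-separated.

After step 1:
  14/3 23/4 6
  5 22/5 13/2
  3 17/4 14/3
After step 2:
  185/36 1249/240 73/12
  64/15 259/50 647/120
  49/12 979/240 185/36
After step 3:
  10519/2160 77783/14400 4003/720
  8401/1800 14473/3000 39229/7200
  2983/720 66533/14400 10519/2160

Answer: 10519/2160 77783/14400 4003/720
8401/1800 14473/3000 39229/7200
2983/720 66533/14400 10519/2160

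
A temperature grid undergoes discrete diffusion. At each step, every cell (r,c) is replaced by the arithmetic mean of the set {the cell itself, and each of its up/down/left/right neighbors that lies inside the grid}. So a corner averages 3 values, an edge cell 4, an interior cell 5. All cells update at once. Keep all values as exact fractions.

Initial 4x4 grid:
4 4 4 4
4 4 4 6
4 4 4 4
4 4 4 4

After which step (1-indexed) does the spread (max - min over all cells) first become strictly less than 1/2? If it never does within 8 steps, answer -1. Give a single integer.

Answer: 3

Derivation:
Step 1: max=14/3, min=4, spread=2/3
Step 2: max=271/60, min=4, spread=31/60
Step 3: max=2371/540, min=4, spread=211/540
  -> spread < 1/2 first at step 3
Step 4: max=232843/54000, min=4, spread=16843/54000
Step 5: max=2082643/486000, min=18079/4500, spread=130111/486000
Step 6: max=61962367/14580000, min=1087159/270000, spread=3255781/14580000
Step 7: max=1849953691/437400000, min=1091107/270000, spread=82360351/437400000
Step 8: max=55239316891/13122000000, min=196906441/48600000, spread=2074577821/13122000000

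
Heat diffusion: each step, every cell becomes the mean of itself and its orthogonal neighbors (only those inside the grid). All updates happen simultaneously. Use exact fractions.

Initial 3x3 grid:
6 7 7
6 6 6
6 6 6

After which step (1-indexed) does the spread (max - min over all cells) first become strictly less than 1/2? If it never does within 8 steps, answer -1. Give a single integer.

Step 1: max=20/3, min=6, spread=2/3
Step 2: max=233/36, min=6, spread=17/36
  -> spread < 1/2 first at step 2
Step 3: max=13807/2160, min=1091/180, spread=143/432
Step 4: max=820349/129600, min=16463/2700, spread=1205/5184
Step 5: max=48955303/7776000, min=441541/72000, spread=10151/62208
Step 6: max=2925029141/466560000, min=119649209/19440000, spread=85517/746496
Step 7: max=175033990927/27993600000, min=14398553671/2332800000, spread=720431/8957952
Step 8: max=10481310194669/1679616000000, min=36064161863/5832000000, spread=6069221/107495424

Answer: 2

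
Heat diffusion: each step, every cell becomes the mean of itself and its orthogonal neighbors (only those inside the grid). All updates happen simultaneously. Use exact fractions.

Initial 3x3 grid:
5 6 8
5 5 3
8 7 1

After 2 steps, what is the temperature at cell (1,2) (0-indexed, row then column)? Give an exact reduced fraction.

Answer: 1127/240

Derivation:
Step 1: cell (1,2) = 17/4
Step 2: cell (1,2) = 1127/240
Full grid after step 2:
  205/36 111/20 191/36
  459/80 529/100 1127/240
  53/9 1247/240 79/18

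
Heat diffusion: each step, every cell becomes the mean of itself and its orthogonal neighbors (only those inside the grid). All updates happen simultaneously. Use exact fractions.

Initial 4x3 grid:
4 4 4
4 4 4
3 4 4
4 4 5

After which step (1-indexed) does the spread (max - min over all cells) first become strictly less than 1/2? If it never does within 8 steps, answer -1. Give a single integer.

Answer: 3

Derivation:
Step 1: max=13/3, min=11/3, spread=2/3
Step 2: max=77/18, min=449/120, spread=193/360
Step 3: max=4459/1080, min=4633/1200, spread=2893/10800
  -> spread < 1/2 first at step 3
Step 4: max=530821/129600, min=210259/54000, spread=130997/648000
Step 5: max=31496489/7776000, min=8462969/2160000, spread=5149003/38880000
Step 6: max=1881808111/466560000, min=76523539/19440000, spread=1809727/18662400
Step 7: max=112426953749/27993600000, min=7671765191/1944000000, spread=9767674993/139968000000
Step 8: max=6730542944191/1679616000000, min=69153647071/17496000000, spread=734342603/13436928000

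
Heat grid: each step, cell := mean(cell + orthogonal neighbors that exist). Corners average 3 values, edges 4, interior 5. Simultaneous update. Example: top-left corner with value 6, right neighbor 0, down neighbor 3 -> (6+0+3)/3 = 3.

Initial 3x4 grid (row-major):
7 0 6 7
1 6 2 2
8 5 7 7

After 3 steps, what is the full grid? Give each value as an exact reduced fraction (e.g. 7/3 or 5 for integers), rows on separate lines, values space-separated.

After step 1:
  8/3 19/4 15/4 5
  11/2 14/5 23/5 9/2
  14/3 13/2 21/4 16/3
After step 2:
  155/36 419/120 181/40 53/12
  469/120 483/100 209/50 583/120
  50/9 1153/240 1301/240 181/36
After step 3:
  2107/540 15437/3600 623/150 23/5
  33479/7200 25457/6000 28577/6000 33269/7200
  10273/2160 37099/7200 34979/7200 11021/2160

Answer: 2107/540 15437/3600 623/150 23/5
33479/7200 25457/6000 28577/6000 33269/7200
10273/2160 37099/7200 34979/7200 11021/2160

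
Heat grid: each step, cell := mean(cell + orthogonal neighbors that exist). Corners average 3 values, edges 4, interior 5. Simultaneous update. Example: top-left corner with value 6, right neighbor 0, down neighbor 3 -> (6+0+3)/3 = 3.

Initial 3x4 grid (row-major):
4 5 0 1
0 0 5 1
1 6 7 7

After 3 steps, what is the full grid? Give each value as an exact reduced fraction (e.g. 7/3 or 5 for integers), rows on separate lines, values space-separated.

After step 1:
  3 9/4 11/4 2/3
  5/4 16/5 13/5 7/2
  7/3 7/2 25/4 5
After step 2:
  13/6 14/5 31/15 83/36
  587/240 64/25 183/50 353/120
  85/36 917/240 347/80 59/12
After step 3:
  593/240 1439/600 9749/3600 2633/1080
  34321/14400 2293/750 18679/6000 24883/7200
  1553/540 23543/7200 3347/800 2927/720

Answer: 593/240 1439/600 9749/3600 2633/1080
34321/14400 2293/750 18679/6000 24883/7200
1553/540 23543/7200 3347/800 2927/720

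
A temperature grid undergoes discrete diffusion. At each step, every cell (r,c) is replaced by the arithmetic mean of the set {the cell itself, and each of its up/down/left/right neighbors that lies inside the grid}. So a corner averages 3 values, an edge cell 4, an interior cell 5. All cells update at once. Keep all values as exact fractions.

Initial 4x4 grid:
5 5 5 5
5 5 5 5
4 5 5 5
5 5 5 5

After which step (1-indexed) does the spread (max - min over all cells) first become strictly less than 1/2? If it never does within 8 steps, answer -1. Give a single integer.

Step 1: max=5, min=14/3, spread=1/3
  -> spread < 1/2 first at step 1
Step 2: max=5, min=569/120, spread=31/120
Step 3: max=5, min=5189/1080, spread=211/1080
Step 4: max=5, min=523157/108000, spread=16843/108000
Step 5: max=44921/9000, min=4721357/972000, spread=130111/972000
Step 6: max=2692841/540000, min=142157633/29160000, spread=3255781/29160000
Step 7: max=2688893/540000, min=4273646309/874800000, spread=82360351/874800000
Step 8: max=483493559/97200000, min=128468683109/26244000000, spread=2074577821/26244000000

Answer: 1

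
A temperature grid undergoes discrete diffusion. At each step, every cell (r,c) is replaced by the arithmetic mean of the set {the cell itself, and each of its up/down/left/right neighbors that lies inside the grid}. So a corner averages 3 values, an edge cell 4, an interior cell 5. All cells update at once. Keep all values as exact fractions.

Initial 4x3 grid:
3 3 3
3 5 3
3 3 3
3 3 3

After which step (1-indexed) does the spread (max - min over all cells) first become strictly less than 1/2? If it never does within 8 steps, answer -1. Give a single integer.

Step 1: max=7/2, min=3, spread=1/2
Step 2: max=173/50, min=3, spread=23/50
  -> spread < 1/2 first at step 2
Step 3: max=8011/2400, min=613/200, spread=131/480
Step 4: max=71351/21600, min=11191/3600, spread=841/4320
Step 5: max=28462051/8640000, min=2253373/720000, spread=56863/345600
Step 6: max=254814341/77760000, min=20429543/6480000, spread=386393/3110400
Step 7: max=101705723131/31104000000, min=8196358813/2592000000, spread=26795339/248832000
Step 8: max=6082535714129/1866240000000, min=493646149667/155520000000, spread=254051069/2985984000

Answer: 2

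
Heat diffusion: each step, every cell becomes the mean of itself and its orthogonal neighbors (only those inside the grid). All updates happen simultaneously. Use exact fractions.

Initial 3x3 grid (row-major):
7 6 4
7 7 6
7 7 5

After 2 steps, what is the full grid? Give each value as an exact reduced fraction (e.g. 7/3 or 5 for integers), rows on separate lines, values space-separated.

After step 1:
  20/3 6 16/3
  7 33/5 11/2
  7 13/2 6
After step 2:
  59/9 123/20 101/18
  409/60 158/25 703/120
  41/6 261/40 6

Answer: 59/9 123/20 101/18
409/60 158/25 703/120
41/6 261/40 6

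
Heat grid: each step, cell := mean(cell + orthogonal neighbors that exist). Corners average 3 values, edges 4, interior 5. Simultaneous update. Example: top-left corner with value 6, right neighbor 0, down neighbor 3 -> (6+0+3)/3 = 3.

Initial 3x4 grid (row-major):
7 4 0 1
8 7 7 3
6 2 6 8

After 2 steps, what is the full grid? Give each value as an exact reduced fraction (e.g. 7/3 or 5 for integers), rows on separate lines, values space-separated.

After step 1:
  19/3 9/2 3 4/3
  7 28/5 23/5 19/4
  16/3 21/4 23/4 17/3
After step 2:
  107/18 583/120 403/120 109/36
  91/15 539/100 237/50 327/80
  211/36 329/60 319/60 97/18

Answer: 107/18 583/120 403/120 109/36
91/15 539/100 237/50 327/80
211/36 329/60 319/60 97/18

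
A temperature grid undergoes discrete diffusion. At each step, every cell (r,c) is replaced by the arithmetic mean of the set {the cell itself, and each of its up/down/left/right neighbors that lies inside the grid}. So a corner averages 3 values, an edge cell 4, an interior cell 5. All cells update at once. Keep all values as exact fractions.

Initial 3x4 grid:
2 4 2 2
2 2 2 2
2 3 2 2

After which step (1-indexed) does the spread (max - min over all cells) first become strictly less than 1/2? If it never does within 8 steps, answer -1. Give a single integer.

Step 1: max=8/3, min=2, spread=2/3
Step 2: max=77/30, min=2, spread=17/30
Step 3: max=331/135, min=149/72, spread=413/1080
  -> spread < 1/2 first at step 3
Step 4: max=9631/4050, min=6391/3000, spread=20063/81000
Step 5: max=2306471/972000, min=695647/324000, spread=21953/97200
Step 6: max=68328677/29160000, min=5290771/2430000, spread=193577/1166400
Step 7: max=4079273443/1749600000, min=638546953/291600000, spread=9919669/69984000
Step 8: max=243154244387/104976000000, min=4822935469/2187000000, spread=18645347/167961600

Answer: 3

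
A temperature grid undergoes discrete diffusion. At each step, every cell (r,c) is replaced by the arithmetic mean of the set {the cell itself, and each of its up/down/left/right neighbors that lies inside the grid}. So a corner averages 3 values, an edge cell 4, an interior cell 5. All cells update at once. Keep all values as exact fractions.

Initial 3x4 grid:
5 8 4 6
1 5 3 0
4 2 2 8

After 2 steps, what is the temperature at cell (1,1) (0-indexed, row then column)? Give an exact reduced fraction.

Step 1: cell (1,1) = 19/5
Step 2: cell (1,1) = 191/50
Full grid after step 2:
  167/36 1153/240 1013/240 77/18
  291/80 191/50 397/100 823/240
  28/9 197/60 197/60 34/9

Answer: 191/50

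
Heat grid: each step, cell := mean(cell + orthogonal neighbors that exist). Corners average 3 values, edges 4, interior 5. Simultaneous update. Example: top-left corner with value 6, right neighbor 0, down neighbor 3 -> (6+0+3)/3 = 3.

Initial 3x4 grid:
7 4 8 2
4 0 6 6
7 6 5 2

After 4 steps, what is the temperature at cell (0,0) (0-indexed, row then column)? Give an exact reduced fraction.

Step 1: cell (0,0) = 5
Step 2: cell (0,0) = 19/4
Step 3: cell (0,0) = 683/144
Step 4: cell (0,0) = 10253/2160
Full grid after step 4:
  10253/2160 22699/4800 205411/43200 61213/12960
  409387/86400 169553/36000 20941/4500 50369/10800
  1924/405 202391/43200 200011/43200 59263/12960

Answer: 10253/2160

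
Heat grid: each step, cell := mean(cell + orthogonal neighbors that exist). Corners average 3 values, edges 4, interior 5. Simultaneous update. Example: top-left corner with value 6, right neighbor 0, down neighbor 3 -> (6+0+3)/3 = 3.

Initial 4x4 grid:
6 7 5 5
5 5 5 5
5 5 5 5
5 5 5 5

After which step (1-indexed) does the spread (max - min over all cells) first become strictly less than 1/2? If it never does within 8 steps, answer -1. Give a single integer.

Answer: 4

Derivation:
Step 1: max=6, min=5, spread=1
Step 2: max=17/3, min=5, spread=2/3
Step 3: max=2009/360, min=5, spread=209/360
Step 4: max=59099/10800, min=5, spread=5099/10800
  -> spread < 1/2 first at step 4
Step 5: max=1755017/324000, min=22579/4500, spread=129329/324000
Step 6: max=52147343/9720000, min=169793/33750, spread=3246959/9720000
Step 7: max=1554305279/291600000, min=5453167/1080000, spread=81950189/291600000
Step 8: max=46370007899/8748000000, min=246137341/48600000, spread=2065286519/8748000000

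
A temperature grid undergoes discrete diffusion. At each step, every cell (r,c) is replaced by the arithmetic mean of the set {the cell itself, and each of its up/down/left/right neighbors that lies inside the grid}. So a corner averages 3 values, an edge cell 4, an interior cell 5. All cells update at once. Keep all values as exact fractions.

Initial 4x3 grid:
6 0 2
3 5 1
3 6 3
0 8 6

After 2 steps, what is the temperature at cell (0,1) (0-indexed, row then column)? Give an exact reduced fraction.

Step 1: cell (0,1) = 13/4
Step 2: cell (0,1) = 41/16
Full grid after step 2:
  7/2 41/16 7/3
  53/16 73/20 43/16
  191/48 4 209/48
  35/9 29/6 44/9

Answer: 41/16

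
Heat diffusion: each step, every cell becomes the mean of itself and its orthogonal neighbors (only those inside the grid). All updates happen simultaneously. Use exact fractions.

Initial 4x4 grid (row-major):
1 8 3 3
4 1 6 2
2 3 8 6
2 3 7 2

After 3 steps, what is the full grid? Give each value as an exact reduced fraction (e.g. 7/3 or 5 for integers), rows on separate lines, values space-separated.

After step 1:
  13/3 13/4 5 8/3
  2 22/5 4 17/4
  11/4 17/5 6 9/2
  7/3 15/4 5 5
After step 2:
  115/36 1019/240 179/48 143/36
  809/240 341/100 473/100 185/48
  629/240 203/50 229/50 79/16
  53/18 869/240 79/16 29/6
After step 3:
  973/270 26243/7200 30019/7200 104/27
  22673/7200 1189/300 6091/1500 31489/7200
  23393/7200 439/120 4649/1000 3641/800
  3307/1080 28013/7200 10783/2400 353/72

Answer: 973/270 26243/7200 30019/7200 104/27
22673/7200 1189/300 6091/1500 31489/7200
23393/7200 439/120 4649/1000 3641/800
3307/1080 28013/7200 10783/2400 353/72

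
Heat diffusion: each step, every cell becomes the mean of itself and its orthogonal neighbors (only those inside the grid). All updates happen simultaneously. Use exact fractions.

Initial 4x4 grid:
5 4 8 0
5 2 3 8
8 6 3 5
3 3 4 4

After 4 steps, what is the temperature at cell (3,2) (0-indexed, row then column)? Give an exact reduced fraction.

Step 1: cell (3,2) = 7/2
Step 2: cell (3,2) = 481/120
Step 3: cell (3,2) = 15127/3600
Step 4: cell (3,2) = 91889/21600
Full grid after step 4:
  75523/16200 486809/108000 487753/108000 28913/6480
  500969/108000 25652/5625 396253/90000 242849/54000
  500741/108000 5002/1125 394621/90000 46891/10800
  73519/16200 475061/108000 91889/21600 139117/32400

Answer: 91889/21600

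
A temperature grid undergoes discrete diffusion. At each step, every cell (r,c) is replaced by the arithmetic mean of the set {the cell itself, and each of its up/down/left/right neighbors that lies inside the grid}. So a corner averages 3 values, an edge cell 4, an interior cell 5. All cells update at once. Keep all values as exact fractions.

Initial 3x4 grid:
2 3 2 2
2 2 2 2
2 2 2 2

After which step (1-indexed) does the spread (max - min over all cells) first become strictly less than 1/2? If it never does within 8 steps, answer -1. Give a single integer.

Answer: 1

Derivation:
Step 1: max=7/3, min=2, spread=1/3
  -> spread < 1/2 first at step 1
Step 2: max=271/120, min=2, spread=31/120
Step 3: max=2371/1080, min=2, spread=211/1080
Step 4: max=232897/108000, min=3647/1800, spread=14077/108000
Step 5: max=2084407/972000, min=219683/108000, spread=5363/48600
Step 6: max=62060809/29160000, min=122869/60000, spread=93859/1166400
Step 7: max=3709474481/1749600000, min=199736467/97200000, spread=4568723/69984000
Step 8: max=221732435629/104976000000, min=6013618889/2916000000, spread=8387449/167961600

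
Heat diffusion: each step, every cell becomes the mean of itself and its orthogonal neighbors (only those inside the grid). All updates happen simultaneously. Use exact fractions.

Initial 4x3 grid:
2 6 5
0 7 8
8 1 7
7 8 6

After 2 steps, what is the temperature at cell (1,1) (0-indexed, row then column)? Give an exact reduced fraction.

Answer: 133/25

Derivation:
Step 1: cell (1,1) = 22/5
Step 2: cell (1,1) = 133/25
Full grid after step 2:
  143/36 23/5 217/36
  919/240 133/25 1379/240
  1327/240 128/25 509/80
  103/18 791/120 6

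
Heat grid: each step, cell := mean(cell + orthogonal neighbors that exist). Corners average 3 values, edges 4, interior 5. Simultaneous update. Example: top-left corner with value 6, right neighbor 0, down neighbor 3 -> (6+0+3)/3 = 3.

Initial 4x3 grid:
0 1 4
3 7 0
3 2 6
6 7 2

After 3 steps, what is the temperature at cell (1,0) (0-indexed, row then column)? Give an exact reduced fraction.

Step 1: cell (1,0) = 13/4
Step 2: cell (1,0) = 641/240
Step 3: cell (1,0) = 23561/7200
Full grid after step 3:
  5291/2160 1127/400 5671/2160
  23561/7200 2953/1000 24361/7200
  26771/7200 24653/6000 8657/2400
  487/108 60277/14400 13/3

Answer: 23561/7200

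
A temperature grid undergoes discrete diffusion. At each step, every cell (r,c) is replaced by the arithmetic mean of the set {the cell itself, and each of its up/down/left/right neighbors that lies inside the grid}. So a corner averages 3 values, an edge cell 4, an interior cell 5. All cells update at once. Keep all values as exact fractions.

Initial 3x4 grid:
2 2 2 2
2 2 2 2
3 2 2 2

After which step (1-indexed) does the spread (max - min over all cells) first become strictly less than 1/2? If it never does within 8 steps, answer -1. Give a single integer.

Answer: 1

Derivation:
Step 1: max=7/3, min=2, spread=1/3
  -> spread < 1/2 first at step 1
Step 2: max=41/18, min=2, spread=5/18
Step 3: max=473/216, min=2, spread=41/216
Step 4: max=56057/25920, min=2, spread=4217/25920
Step 5: max=3319549/1555200, min=14479/7200, spread=38417/311040
Step 6: max=197824211/93312000, min=290597/144000, spread=1903471/18662400
Step 7: max=11798429089/5598720000, min=8755759/4320000, spread=18038617/223948800
Step 8: max=705114582851/335923200000, min=790526759/388800000, spread=883978523/13436928000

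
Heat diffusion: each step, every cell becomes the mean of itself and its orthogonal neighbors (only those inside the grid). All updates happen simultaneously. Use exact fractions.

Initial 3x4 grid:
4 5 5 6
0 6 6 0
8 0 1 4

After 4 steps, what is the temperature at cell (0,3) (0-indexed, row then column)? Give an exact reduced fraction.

Step 1: cell (0,3) = 11/3
Step 2: cell (0,3) = 79/18
Step 3: cell (0,3) = 4343/1080
Step 4: cell (0,3) = 5105/1296
Full grid after step 4:
  5741/1440 302/75 2729/675 5105/1296
  321019/86400 136157/36000 8287/2250 77153/21600
  45989/12960 74251/21600 71953/21600 4211/1296

Answer: 5105/1296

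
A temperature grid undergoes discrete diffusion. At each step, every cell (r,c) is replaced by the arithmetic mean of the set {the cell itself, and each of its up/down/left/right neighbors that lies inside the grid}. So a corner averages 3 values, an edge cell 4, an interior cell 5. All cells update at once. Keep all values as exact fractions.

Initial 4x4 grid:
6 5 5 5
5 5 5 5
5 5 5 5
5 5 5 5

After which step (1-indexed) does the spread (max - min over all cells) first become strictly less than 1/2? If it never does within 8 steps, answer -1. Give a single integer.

Step 1: max=16/3, min=5, spread=1/3
  -> spread < 1/2 first at step 1
Step 2: max=95/18, min=5, spread=5/18
Step 3: max=1121/216, min=5, spread=41/216
Step 4: max=33443/6480, min=5, spread=1043/6480
Step 5: max=997553/194400, min=5, spread=25553/194400
Step 6: max=29831459/5832000, min=90079/18000, spread=645863/5832000
Step 7: max=892441691/174960000, min=600971/120000, spread=16225973/174960000
Step 8: max=26721477983/5248800000, min=270701/54000, spread=409340783/5248800000

Answer: 1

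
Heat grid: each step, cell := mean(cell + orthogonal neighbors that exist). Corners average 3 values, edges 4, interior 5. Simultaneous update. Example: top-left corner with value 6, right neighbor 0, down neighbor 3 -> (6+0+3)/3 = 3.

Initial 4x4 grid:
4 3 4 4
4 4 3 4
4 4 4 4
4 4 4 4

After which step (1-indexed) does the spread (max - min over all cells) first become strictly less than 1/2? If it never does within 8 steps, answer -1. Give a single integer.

Answer: 2

Derivation:
Step 1: max=4, min=7/2, spread=1/2
Step 2: max=4, min=871/240, spread=89/240
  -> spread < 1/2 first at step 2
Step 3: max=4, min=8899/2400, spread=701/2400
Step 4: max=15851/4000, min=161831/43200, spread=46799/216000
Step 5: max=213329/54000, min=8143303/2160000, spread=389857/2160000
Step 6: max=212273/54000, min=736640041/194400000, spread=27542759/194400000
Step 7: max=19049989/4860000, min=7386828799/1944000000, spread=77722267/648000000
Step 8: max=18998729029/4860000000, min=222277622899/58320000000, spread=5707125449/58320000000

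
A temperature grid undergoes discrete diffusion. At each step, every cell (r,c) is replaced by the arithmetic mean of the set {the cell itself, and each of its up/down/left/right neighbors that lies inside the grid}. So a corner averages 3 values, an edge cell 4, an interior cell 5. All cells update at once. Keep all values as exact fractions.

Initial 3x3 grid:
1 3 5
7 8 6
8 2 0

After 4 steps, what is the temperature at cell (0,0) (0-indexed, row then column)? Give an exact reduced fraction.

Step 1: cell (0,0) = 11/3
Step 2: cell (0,0) = 167/36
Step 3: cell (0,0) = 10237/2160
Step 4: cell (0,0) = 622499/129600
Full grid after step 4:
  622499/129600 3994883/864000 36539/8100
  525001/108000 845623/180000 3850133/864000
  318337/64800 2014129/432000 579599/129600

Answer: 622499/129600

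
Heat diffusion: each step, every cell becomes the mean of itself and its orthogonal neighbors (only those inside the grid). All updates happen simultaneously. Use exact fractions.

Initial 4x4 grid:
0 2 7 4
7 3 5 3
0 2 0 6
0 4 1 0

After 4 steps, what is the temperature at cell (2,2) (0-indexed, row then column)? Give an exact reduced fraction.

Answer: 470303/180000

Derivation:
Step 1: cell (2,2) = 14/5
Step 2: cell (2,2) = 117/50
Step 3: cell (2,2) = 16397/6000
Step 4: cell (2,2) = 470303/180000
Full grid after step 4:
  65369/21600 40631/12000 398183/108000 255787/64800
  201241/72000 176891/60000 611953/180000 754891/216000
  483323/216000 445151/180000 470303/180000 625403/216000
  129509/64800 107087/54000 121067/54000 151877/64800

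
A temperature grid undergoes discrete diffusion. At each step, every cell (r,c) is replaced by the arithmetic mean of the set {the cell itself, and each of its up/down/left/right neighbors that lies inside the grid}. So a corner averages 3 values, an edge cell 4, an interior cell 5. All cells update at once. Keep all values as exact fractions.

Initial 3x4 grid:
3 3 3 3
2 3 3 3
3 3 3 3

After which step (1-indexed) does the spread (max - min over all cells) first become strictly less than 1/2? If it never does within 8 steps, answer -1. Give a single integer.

Answer: 1

Derivation:
Step 1: max=3, min=8/3, spread=1/3
  -> spread < 1/2 first at step 1
Step 2: max=3, min=653/240, spread=67/240
Step 3: max=3, min=6043/2160, spread=437/2160
Step 4: max=2991/1000, min=2434469/864000, spread=29951/172800
Step 5: max=10046/3375, min=22112179/7776000, spread=206761/1555200
Step 6: max=16034329/5400000, min=8875004429/3110400000, spread=14430763/124416000
Step 7: max=1278347273/432000000, min=534764258311/186624000000, spread=139854109/1492992000
Step 8: max=114788771023/38880000000, min=32169848109749/11197440000000, spread=7114543559/89579520000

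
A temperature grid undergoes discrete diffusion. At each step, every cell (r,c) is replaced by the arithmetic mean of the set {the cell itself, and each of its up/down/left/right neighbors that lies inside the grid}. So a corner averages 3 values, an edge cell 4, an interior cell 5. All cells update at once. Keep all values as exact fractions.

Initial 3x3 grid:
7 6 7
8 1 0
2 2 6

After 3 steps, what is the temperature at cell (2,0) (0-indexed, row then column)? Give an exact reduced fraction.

Answer: 2803/720

Derivation:
Step 1: cell (2,0) = 4
Step 2: cell (2,0) = 15/4
Step 3: cell (2,0) = 2803/720
Full grid after step 3:
  3673/720 67753/14400 9239/2160
  10763/2400 507/125 8813/2400
  2803/720 49703/14400 6949/2160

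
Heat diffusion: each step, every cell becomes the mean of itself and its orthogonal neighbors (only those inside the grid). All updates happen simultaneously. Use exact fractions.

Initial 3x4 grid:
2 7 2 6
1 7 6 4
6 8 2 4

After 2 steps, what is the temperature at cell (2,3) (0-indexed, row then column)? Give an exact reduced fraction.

Step 1: cell (2,3) = 10/3
Step 2: cell (2,3) = 40/9
Full grid after step 2:
  71/18 1133/240 359/80 19/4
  68/15 97/20 101/20 62/15
  59/12 431/80 1097/240 40/9

Answer: 40/9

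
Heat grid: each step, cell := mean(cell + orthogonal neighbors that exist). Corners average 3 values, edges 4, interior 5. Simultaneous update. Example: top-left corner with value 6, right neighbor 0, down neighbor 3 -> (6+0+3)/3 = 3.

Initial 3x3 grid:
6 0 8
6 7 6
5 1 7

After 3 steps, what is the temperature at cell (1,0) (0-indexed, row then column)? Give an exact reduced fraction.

Step 1: cell (1,0) = 6
Step 2: cell (1,0) = 9/2
Step 3: cell (1,0) = 601/120
Full grid after step 3:
  75/16 14869/2880 2189/432
  601/120 5743/1200 3911/720
  167/36 919/180 271/54

Answer: 601/120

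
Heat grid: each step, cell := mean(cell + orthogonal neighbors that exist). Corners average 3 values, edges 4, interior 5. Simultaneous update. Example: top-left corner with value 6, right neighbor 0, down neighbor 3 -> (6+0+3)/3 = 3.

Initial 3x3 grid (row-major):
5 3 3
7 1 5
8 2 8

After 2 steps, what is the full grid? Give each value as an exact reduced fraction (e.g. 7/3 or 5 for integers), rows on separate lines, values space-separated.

After step 1:
  5 3 11/3
  21/4 18/5 17/4
  17/3 19/4 5
After step 2:
  53/12 229/60 131/36
  1171/240 417/100 991/240
  47/9 1141/240 14/3

Answer: 53/12 229/60 131/36
1171/240 417/100 991/240
47/9 1141/240 14/3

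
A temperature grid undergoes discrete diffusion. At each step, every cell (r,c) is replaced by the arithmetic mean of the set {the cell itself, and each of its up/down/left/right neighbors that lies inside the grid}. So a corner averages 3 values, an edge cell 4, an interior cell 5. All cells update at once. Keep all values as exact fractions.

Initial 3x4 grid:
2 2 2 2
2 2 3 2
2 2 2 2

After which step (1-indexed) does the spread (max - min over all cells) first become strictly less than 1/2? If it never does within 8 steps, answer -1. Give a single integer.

Step 1: max=9/4, min=2, spread=1/4
  -> spread < 1/2 first at step 1
Step 2: max=223/100, min=2, spread=23/100
Step 3: max=10411/4800, min=813/400, spread=131/960
Step 4: max=92951/43200, min=14791/7200, spread=841/8640
Step 5: max=37102051/17280000, min=2973373/1440000, spread=56863/691200
Step 6: max=332574341/155520000, min=26909543/12960000, spread=386393/6220800
Step 7: max=132809723131/62208000000, min=10788358813/5184000000, spread=26795339/497664000
Step 8: max=7948775714129/3732480000000, min=649166149667/311040000000, spread=254051069/5971968000

Answer: 1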